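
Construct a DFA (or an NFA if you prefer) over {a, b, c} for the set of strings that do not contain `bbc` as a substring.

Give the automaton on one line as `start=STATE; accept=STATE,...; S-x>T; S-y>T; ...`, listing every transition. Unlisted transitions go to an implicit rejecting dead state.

This is the complement of 'contains `bbc`'. Use the same substring-matching states — S0 through S3 holding how much of `bbc` has just been matched — but flip the accepting set: everything except the trap S3 accepts.
With 4 states:
        a   b   c  
>* S0   S0  S1  S0 
 * S1   S0  S2  S0 
 * S2   S0  S2  S3 
   S3   S3  S3  S3 
(> = start, * = accepting)

start=S0; accept=S0,S1,S2; S0-a>S0; S0-b>S1; S0-c>S0; S1-a>S0; S1-b>S2; S1-c>S0; S2-a>S0; S2-b>S2; S2-c>S3; S3-a>S3; S3-b>S3; S3-c>S3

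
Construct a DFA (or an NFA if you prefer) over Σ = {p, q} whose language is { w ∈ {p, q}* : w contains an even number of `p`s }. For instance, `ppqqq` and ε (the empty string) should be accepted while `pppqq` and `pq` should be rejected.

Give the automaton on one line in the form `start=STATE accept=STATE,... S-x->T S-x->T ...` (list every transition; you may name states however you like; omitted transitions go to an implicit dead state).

start=A accept=A A-p->B A-q->A B-p->A B-q->B

Keep the running count of `p`s modulo 2: each `p` advances along the cycle A → B → A while other symbols loop. Accept at A.
       p  q 
>* A   B  A 
   B   A  B 
(> = start, * = accepting)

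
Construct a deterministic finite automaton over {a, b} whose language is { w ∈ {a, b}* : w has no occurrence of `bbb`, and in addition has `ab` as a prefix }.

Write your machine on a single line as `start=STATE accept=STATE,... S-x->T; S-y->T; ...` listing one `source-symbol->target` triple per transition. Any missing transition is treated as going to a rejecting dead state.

Build one automaton per condition and run them in lockstep. The first has 4 states tracking partial matches of the forbidden pattern `bbb`; the second has 4 states tracking whether the input so far still matches the prefix `ab`. A product state is a pair (one from each), accepting exactly when both do.
10 states suffice.
        a   b  
>  S0   S1  S2 
   S1   S3  S4 
   S2   S3  S5 
   S3   S3  S2 
 * S4   S6  S7 
   S5   S3  S8 
 * S6   S6  S4 
 * S7   S6  S9 
   S8   S8  S8 
   S9   S9  S9 
(> = start, * = accepting)

start=S0; accept=S4,S6,S7; S0-a->S1; S0-b->S2; S1-a->S3; S1-b->S4; S2-a->S3; S2-b->S5; S3-a->S3; S3-b->S2; S4-a->S6; S4-b->S7; S5-a->S3; S5-b->S8; S6-a->S6; S6-b->S4; S7-a->S6; S7-b->S9; S8-a->S8; S8-b->S8; S9-a->S9; S9-b->S9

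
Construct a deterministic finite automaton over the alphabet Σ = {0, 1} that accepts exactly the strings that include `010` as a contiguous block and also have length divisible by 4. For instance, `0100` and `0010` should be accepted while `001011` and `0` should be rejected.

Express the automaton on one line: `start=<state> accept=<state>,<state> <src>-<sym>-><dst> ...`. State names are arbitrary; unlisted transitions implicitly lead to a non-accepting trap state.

Build one automaton per condition and run them in lockstep. The first has 4 states tracking whether and how much of `010` has been seen; the second has 4 states tracking the input length modulo 4. A product state is a pair (one from each), accepting exactly when both do.
          0    1  
>  q0     q1   q2 
   q1     q3   q4 
   q2     q3   q5 
   q3     q6   q7 
   q4     q8   q9 
   q5     q6   q9 
   q6    q10  q11 
   q7    q12   q0 
   q8    q12  q12 
   q9    q10   q0 
   q10    q1  q13 
   q11   q14   q2 
 * q12   q14  q14 
   q13   q15   q5 
   q14   q15  q15 
   q15    q8   q8 
(> = start, * = accepting)

start=q0 accept=q12 q0-0->q1 q0-1->q2 q1-0->q3 q1-1->q4 q2-0->q3 q2-1->q5 q3-0->q6 q3-1->q7 q4-0->q8 q4-1->q9 q5-0->q6 q5-1->q9 q6-0->q10 q6-1->q11 q7-0->q12 q7-1->q0 q8-0->q12 q8-1->q12 q9-0->q10 q9-1->q0 q10-0->q1 q10-1->q13 q11-0->q14 q11-1->q2 q12-0->q14 q12-1->q14 q13-0->q15 q13-1->q5 q14-0->q15 q14-1->q15 q15-0->q8 q15-1->q8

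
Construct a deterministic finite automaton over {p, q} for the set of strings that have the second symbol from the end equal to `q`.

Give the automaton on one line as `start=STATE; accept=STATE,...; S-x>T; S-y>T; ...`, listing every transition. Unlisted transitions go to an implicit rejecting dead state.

start=S0; accept=S5,S6; S0-p>S1; S0-q>S2; S1-p>S3; S1-q>S4; S2-p>S5; S2-q>S6; S3-p>S3; S3-q>S4; S4-p>S5; S4-q>S6; S5-p>S3; S5-q>S4; S6-p>S5; S6-q>S6

Because acceptance depends on a position counted from the end, the machine has to buffer the most recent 2 symbols. Make each state the string of the last up-to-2 symbols read; on input `x` shift the window left and append `x`. Accept when the buffered window has length 2 and begins with `q`.
        p   q  
>  S0   S1  S2 
   S1   S3  S4 
   S2   S5  S6 
   S3   S3  S4 
   S4   S5  S6 
 * S5   S3  S4 
 * S6   S5  S6 
(> = start, * = accepting)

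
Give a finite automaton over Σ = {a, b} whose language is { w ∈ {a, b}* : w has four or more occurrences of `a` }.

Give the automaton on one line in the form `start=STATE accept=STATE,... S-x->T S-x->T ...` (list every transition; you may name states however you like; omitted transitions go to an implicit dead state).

Only the number of `a`s matters, and only up to 5. Make a chain q0 → q1 → q2 → q3 → q4 → q5 advanced by each `a` (with q5 absorbing); every other symbol self-loops. The accepting set is {q4, q5}.
        a   b  
>  q0   q1  q0 
   q1   q2  q1 
   q2   q3  q2 
   q3   q4  q3 
 * q4   q5  q4 
 * q5   q5  q5 
(> = start, * = accepting)

start=q0 accept=q4,q5 q0-a->q1 q0-b->q0 q1-a->q2 q1-b->q1 q2-a->q3 q2-b->q2 q3-a->q4 q3-b->q3 q4-a->q5 q4-b->q4 q5-a->q5 q5-b->q5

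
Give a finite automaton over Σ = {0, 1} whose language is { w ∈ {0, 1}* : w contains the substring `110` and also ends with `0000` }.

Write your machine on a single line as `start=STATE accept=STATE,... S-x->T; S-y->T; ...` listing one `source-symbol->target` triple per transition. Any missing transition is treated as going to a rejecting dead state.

Build one automaton per condition and run them in lockstep. The first has 4 states tracking whether and how much of `110` has been seen; the second has 5 states tracking how much of the suffix `0000` has currently been matched. A product state is a pair (one from each), accepting exactly when both do. After merging equivalent states the machine shrinks.
A 7-state machine:
        0   1  
>  q0   q0  q1 
   q1   q0  q2 
   q2   q3  q2 
   q3   q4  q2 
   q4   q5  q2 
   q5   q6  q2 
 * q6   q6  q2 
(> = start, * = accepting)

start=q0; accept=q6; q0-0->q0; q0-1->q1; q1-0->q0; q1-1->q2; q2-0->q3; q2-1->q2; q3-0->q4; q3-1->q2; q4-0->q5; q4-1->q2; q5-0->q6; q5-1->q2; q6-0->q6; q6-1->q2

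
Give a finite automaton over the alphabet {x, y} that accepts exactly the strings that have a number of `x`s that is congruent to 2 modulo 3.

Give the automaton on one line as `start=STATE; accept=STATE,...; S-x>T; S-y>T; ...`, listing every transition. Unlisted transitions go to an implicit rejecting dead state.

Keep the running count of `x`s modulo 3: each `x` advances along the cycle q0 → q1 → q2 → q0 while other symbols loop. Accept at q2.
3 states suffice.
        x   y  
>  q0   q1  q0 
   q1   q2  q1 
 * q2   q0  q2 
(> = start, * = accepting)

start=q0; accept=q2; q0-x>q1; q0-y>q0; q1-x>q2; q1-y>q1; q2-x>q0; q2-y>q2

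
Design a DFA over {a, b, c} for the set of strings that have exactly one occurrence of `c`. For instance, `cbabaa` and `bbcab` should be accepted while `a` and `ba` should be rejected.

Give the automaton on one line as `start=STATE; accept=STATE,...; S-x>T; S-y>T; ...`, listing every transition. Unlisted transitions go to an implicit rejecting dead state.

start=q0; accept=q1; q0-a>q0; q0-b>q0; q0-c>q1; q1-a>q1; q1-b>q1; q1-c>q2; q2-a>q2; q2-b>q2; q2-c>q2

Only the number of `c`s matters, and only up to 2. Make a chain q0 → q1 → q2 advanced by each `c` (with q2 absorbing); every other symbol self-loops. The accepting set is {q1}.
With 3 states:
        a   b   c  
>  q0   q0  q0  q1 
 * q1   q1  q1  q2 
   q2   q2  q2  q2 
(> = start, * = accepting)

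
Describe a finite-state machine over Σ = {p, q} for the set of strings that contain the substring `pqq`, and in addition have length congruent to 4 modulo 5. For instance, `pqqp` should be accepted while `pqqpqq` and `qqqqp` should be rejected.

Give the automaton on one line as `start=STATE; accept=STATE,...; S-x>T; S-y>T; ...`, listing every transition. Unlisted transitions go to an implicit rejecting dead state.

start=s0; accept=s12; s0-p>s1; s0-q>s2; s1-p>s3; s1-q>s4; s2-p>s3; s2-q>s5; s3-p>s6; s3-q>s7; s4-p>s6; s4-q>s8; s5-p>s6; s5-q>s9; s6-p>s10; s6-q>s11; s7-p>s10; s7-q>s12; s8-p>s12; s8-q>s12; s9-p>s10; s9-q>s13; s10-p>s14; s10-q>s15; s11-p>s14; s11-q>s16; s12-p>s16; s12-q>s16; s13-p>s14; s13-q>s0; s14-p>s1; s14-q>s17; s15-p>s1; s15-q>s18; s16-p>s18; s16-q>s18; s17-p>s3; s17-q>s19; s18-p>s19; s18-q>s19; s19-p>s8; s19-q>s8

Handle the two conditions separately and then intersect. The first has 4 states tracking whether and how much of `pqq` has been seen; the second has 5 states tracking the input length modulo 5. A product state is a pair (one from each), accepting exactly when both do.
With 20 states:
          p    q  
>  s0     s1   s2 
   s1     s3   s4 
   s2     s3   s5 
   s3     s6   s7 
   s4     s6   s8 
   s5     s6   s9 
   s6    s10  s11 
   s7    s10  s12 
   s8    s12  s12 
   s9    s10  s13 
   s10   s14  s15 
   s11   s14  s16 
 * s12   s16  s16 
   s13   s14   s0 
   s14    s1  s17 
   s15    s1  s18 
   s16   s18  s18 
   s17    s3  s19 
   s18   s19  s19 
   s19    s8   s8 
(> = start, * = accepting)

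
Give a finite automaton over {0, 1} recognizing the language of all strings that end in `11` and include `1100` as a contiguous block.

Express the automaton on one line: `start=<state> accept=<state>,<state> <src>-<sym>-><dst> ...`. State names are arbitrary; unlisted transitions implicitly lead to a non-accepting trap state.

start=q0 accept=q6 q0-0->q0 q0-1->q1 q1-0->q0 q1-1->q2 q2-0->q3 q2-1->q2 q3-0->q4 q3-1->q1 q4-0->q4 q4-1->q5 q5-0->q4 q5-1->q6 q6-0->q4 q6-1->q6

Handle the two conditions separately and then intersect. The first has 3 states tracking how much of the suffix `11` has currently been matched; the second has 5 states tracking whether and how much of `1100` has been seen. A product state is a pair (one from each), accepting exactly when both do.
With 7 states:
        0   1  
>  q0   q0  q1 
   q1   q0  q2 
   q2   q3  q2 
   q3   q4  q1 
   q4   q4  q5 
   q5   q4  q6 
 * q6   q4  q6 
(> = start, * = accepting)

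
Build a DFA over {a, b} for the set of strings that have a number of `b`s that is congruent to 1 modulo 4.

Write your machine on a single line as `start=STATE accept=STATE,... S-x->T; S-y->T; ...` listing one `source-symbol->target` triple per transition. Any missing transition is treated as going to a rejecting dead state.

start=q0; accept=q1; q0-a->q0; q0-b->q1; q1-a->q1; q1-b->q2; q2-a->q2; q2-b->q3; q3-a->q3; q3-b->q0

The only thing that matters is how many `b`s have appeared, reduced mod 4. Use one state per residue: q0 for 0, …, q3 for 3. Reading `b` moves to the next residue; anything else stays put. q1 is accepting.
4 states suffice.
        a   b  
>  q0   q0  q1 
 * q1   q1  q2 
   q2   q2  q3 
   q3   q3  q0 
(> = start, * = accepting)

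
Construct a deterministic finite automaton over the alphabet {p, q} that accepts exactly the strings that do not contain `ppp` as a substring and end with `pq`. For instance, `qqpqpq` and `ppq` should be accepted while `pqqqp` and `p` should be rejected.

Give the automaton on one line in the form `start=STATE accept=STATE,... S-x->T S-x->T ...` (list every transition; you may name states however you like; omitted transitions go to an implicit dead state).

start=S0 accept=S3 S0-p->S1 S0-q->S0 S1-p->S2 S1-q->S3 S2-p->S4 S2-q->S3 S3-p->S1 S3-q->S0 S4-p->S4 S4-q->S4

Handle the two conditions separately and then intersect. One (4 states) tracks partial matches of the forbidden pattern `ppp`; the other (3 states) tracks how much of the suffix `pq` has currently been matched. Each combined state is a pair, one component from each; accept when both components accept. Minimizing collapses redundant product states.
A 5-state machine:
        p   q  
>  S0   S1  S0 
   S1   S2  S3 
   S2   S4  S3 
 * S3   S1  S0 
   S4   S4  S4 
(> = start, * = accepting)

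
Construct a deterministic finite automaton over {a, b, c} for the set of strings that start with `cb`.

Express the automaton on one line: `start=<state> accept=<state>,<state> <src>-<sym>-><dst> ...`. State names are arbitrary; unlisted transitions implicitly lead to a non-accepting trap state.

start=s0 accept=s2 s0-a->s3 s0-b->s3 s0-c->s1 s1-a->s3 s1-b->s2 s1-c->s3 s2-a->s2 s2-b->s2 s2-c->s2 s3-a->s3 s3-b->s3 s3-c->s3

Walk along `cb` while the input agrees: from s0 take `c` to s1, and so on. Any deviation drops to the rejecting sink s3. Once s2 is reached the prefix is confirmed and every continuation is accepted.
With 4 states:
        a   b   c  
>  s0   s3  s3  s1 
   s1   s3  s2  s3 
 * s2   s2  s2  s2 
   s3   s3  s3  s3 
(> = start, * = accepting)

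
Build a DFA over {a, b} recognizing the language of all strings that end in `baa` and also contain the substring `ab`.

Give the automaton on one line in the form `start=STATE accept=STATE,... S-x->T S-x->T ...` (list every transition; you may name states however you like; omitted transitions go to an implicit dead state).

Handle the two conditions separately and then intersect. The first has 4 states tracking how much of the suffix `baa` has currently been matched; the second has 3 states tracking whether and how much of `ab` has been seen. A product state is a pair (one from each), accepting exactly when both do. Equivalent product states are then merged.
5 states suffice.
        a   b  
>  q0   q1  q0 
   q1   q1  q2 
   q2   q3  q2 
   q3   q4  q2 
 * q4   q1  q2 
(> = start, * = accepting)

start=q0 accept=q4 q0-a->q1 q0-b->q0 q1-a->q1 q1-b->q2 q2-a->q3 q2-b->q2 q3-a->q4 q3-b->q2 q4-a->q1 q4-b->q2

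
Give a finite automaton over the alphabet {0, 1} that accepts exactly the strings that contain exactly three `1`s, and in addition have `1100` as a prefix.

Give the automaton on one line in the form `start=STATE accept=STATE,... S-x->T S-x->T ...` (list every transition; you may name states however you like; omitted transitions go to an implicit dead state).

start=q0 accept=q10 q0-0->q1 q0-1->q2 q1-0->q1 q1-1->q3 q2-0->q3 q2-1->q4 q3-0->q3 q3-1->q5 q4-0->q6 q4-1->q7 q5-0->q5 q5-1->q7 q6-0->q8 q6-1->q7 q7-0->q7 q7-1->q9 q8-0->q8 q8-1->q10 q9-0->q9 q9-1->q9 q10-0->q10 q10-1->q11 q11-0->q11 q11-1->q11

Build one automaton per condition and run them in lockstep. One (5 states) tracks the count of `1`s, saturating at 4; the other (6 states) tracks whether the input so far still matches the prefix `1100`. Each combined state is a pair, one component from each; accept when both components accept.
          0    1  
>  q0     q1   q2 
   q1     q1   q3 
   q2     q3   q4 
   q3     q3   q5 
   q4     q6   q7 
   q5     q5   q7 
   q6     q8   q7 
   q7     q7   q9 
   q8     q8  q10 
   q9     q9   q9 
 * q10   q10  q11 
   q11   q11  q11 
(> = start, * = accepting)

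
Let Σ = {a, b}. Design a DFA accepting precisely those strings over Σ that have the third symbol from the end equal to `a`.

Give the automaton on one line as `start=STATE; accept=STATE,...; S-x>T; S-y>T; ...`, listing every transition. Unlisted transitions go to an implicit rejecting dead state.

start=s0; accept=s7,s8,s9,s10; s0-a>s1; s0-b>s2; s1-a>s3; s1-b>s4; s2-a>s5; s2-b>s6; s3-a>s7; s3-b>s8; s4-a>s9; s4-b>s10; s5-a>s11; s5-b>s12; s6-a>s13; s6-b>s14; s7-a>s7; s7-b>s8; s8-a>s9; s8-b>s10; s9-a>s11; s9-b>s12; s10-a>s13; s10-b>s14; s11-a>s7; s11-b>s8; s12-a>s9; s12-b>s10; s13-a>s11; s13-b>s12; s14-a>s13; s14-b>s14

Because acceptance depends on a position counted from the end, the machine has to buffer the most recent 3 symbols. Make each state the string of the last up-to-3 symbols read; on input `x` shift the window left and append `x`. Accept when the buffered window has length 3 and begins with `a`.
A 15-state machine:
          a    b  
>  s0     s1   s2 
   s1     s3   s4 
   s2     s5   s6 
   s3     s7   s8 
   s4     s9  s10 
   s5    s11  s12 
   s6    s13  s14 
 * s7     s7   s8 
 * s8     s9  s10 
 * s9    s11  s12 
 * s10   s13  s14 
   s11    s7   s8 
   s12    s9  s10 
   s13   s11  s12 
   s14   s13  s14 
(> = start, * = accepting)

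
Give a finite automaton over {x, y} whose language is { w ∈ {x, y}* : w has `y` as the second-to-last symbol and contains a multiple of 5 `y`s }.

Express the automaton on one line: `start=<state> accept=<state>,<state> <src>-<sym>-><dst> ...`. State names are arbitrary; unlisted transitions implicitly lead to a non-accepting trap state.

start=q0 accept=q18,q21 q0-x->q1 q0-y->q2 q1-x->q3 q1-y->q4 q2-x->q5 q2-y->q6 q3-x->q3 q3-y->q4 q4-x->q5 q4-y->q6 q5-x->q7 q5-y->q8 q6-x->q9 q6-y->q10 q7-x->q7 q7-y->q8 q8-x->q9 q8-y->q10 q9-x->q11 q9-y->q12 q10-x->q13 q10-y->q14 q11-x->q11 q11-y->q12 q12-x->q13 q12-y->q14 q13-x->q15 q13-y->q16 q14-x->q17 q14-y->q18 q15-x->q15 q15-y->q16 q16-x->q17 q16-y->q18 q17-x->q19 q17-y->q20 q18-x->q21 q18-y->q22 q19-x->q19 q19-y->q20 q20-x->q21 q20-y->q22 q21-x->q3 q21-y->q4 q22-x->q5 q22-y->q6

Run two small machines in parallel and take their product. The first has 7 states tracking the last 2 symbols read; the second has 5 states tracking the count of `y`s modulo 5. A product state is a pair (one from each), accepting exactly when both do.
23 states suffice.
          x    y  
>  q0     q1   q2 
   q1     q3   q4 
   q2     q5   q6 
   q3     q3   q4 
   q4     q5   q6 
   q5     q7   q8 
   q6     q9  q10 
   q7     q7   q8 
   q8     q9  q10 
   q9    q11  q12 
   q10   q13  q14 
   q11   q11  q12 
   q12   q13  q14 
   q13   q15  q16 
   q14   q17  q18 
   q15   q15  q16 
   q16   q17  q18 
   q17   q19  q20 
 * q18   q21  q22 
   q19   q19  q20 
   q20   q21  q22 
 * q21    q3   q4 
   q22    q5   q6 
(> = start, * = accepting)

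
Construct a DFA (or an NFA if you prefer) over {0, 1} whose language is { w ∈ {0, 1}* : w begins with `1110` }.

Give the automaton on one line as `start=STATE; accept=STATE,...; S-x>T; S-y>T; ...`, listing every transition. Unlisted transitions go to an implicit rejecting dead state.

Walk along `1110` while the input agrees: from s0 take `1` to s1, and so on. Any deviation drops to the rejecting sink s5. Once s4 is reached the prefix is confirmed and every continuation is accepted.
        0   1  
>  s0   s5  s1 
   s1   s5  s2 
   s2   s5  s3 
   s3   s4  s5 
 * s4   s4  s4 
   s5   s5  s5 
(> = start, * = accepting)

start=s0; accept=s4; s0-0>s5; s0-1>s1; s1-0>s5; s1-1>s2; s2-0>s5; s2-1>s3; s3-0>s4; s3-1>s5; s4-0>s4; s4-1>s4; s5-0>s5; s5-1>s5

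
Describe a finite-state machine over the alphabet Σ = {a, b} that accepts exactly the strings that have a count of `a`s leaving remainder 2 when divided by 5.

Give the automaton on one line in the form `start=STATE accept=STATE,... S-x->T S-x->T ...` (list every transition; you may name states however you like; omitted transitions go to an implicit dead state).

The only thing that matters is how many `a`s have appeared, reduced mod 5. Use one state per residue: q0 for 0, …, q4 for 4. Reading `a` moves to the next residue; anything else stays put. q2 is accepting.
A 5-state machine:
        a   b  
>  q0   q1  q0 
   q1   q2  q1 
 * q2   q3  q2 
   q3   q4  q3 
   q4   q0  q4 
(> = start, * = accepting)

start=q0 accept=q2 q0-a->q1 q0-b->q0 q1-a->q2 q1-b->q1 q2-a->q3 q2-b->q2 q3-a->q4 q3-b->q3 q4-a->q0 q4-b->q4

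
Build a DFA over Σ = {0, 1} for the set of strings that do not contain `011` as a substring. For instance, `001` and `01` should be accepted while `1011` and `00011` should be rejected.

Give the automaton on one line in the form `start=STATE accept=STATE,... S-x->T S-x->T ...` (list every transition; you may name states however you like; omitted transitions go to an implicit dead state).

This is the complement of 'contains `011`'. Use the same substring-matching states — S0 through S3 holding how much of `011` has just been matched — but flip the accepting set: everything except the trap S3 accepts.
With 4 states:
        0   1  
>* S0   S1  S0 
 * S1   S1  S2 
 * S2   S1  S3 
   S3   S3  S3 
(> = start, * = accepting)

start=S0 accept=S0,S1,S2 S0-0->S1 S0-1->S0 S1-0->S1 S1-1->S2 S2-0->S1 S2-1->S3 S3-0->S3 S3-1->S3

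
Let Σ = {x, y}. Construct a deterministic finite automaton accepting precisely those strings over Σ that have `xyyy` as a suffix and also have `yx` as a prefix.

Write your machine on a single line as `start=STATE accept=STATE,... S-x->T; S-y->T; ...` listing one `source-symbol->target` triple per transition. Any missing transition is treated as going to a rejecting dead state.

start=q0; accept=q10; q0-x->q1; q0-y->q2; q1-x->q1; q1-y->q3; q2-x->q4; q2-y->q5; q3-x->q1; q3-y->q6; q4-x->q4; q4-y->q7; q5-x->q1; q5-y->q5; q6-x->q1; q6-y->q8; q7-x->q4; q7-y->q9; q8-x->q1; q8-y->q5; q9-x->q4; q9-y->q10; q10-x->q4; q10-y->q11; q11-x->q4; q11-y->q11

Build one automaton per condition and run them in lockstep. One (5 states) tracks how much of the suffix `xyyy` has currently been matched; the other (4 states) tracks whether the input so far still matches the prefix `yx`. Each combined state is a pair, one component from each; accept when both components accept.
12 states suffice.
          x    y  
>  q0     q1   q2 
   q1     q1   q3 
   q2     q4   q5 
   q3     q1   q6 
   q4     q4   q7 
   q5     q1   q5 
   q6     q1   q8 
   q7     q4   q9 
   q8     q1   q5 
   q9     q4  q10 
 * q10    q4  q11 
   q11    q4  q11 
(> = start, * = accepting)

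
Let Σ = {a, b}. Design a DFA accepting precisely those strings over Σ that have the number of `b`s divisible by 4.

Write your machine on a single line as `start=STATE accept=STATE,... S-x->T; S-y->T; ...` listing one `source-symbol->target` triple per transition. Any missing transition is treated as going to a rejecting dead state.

start=S0; accept=S0; S0-a->S0; S0-b->S1; S1-a->S1; S1-b->S2; S2-a->S2; S2-b->S3; S3-a->S3; S3-b->S0

The only thing that matters is how many `b`s have appeared, reduced mod 4. Use one state per residue: S0 for 0, …, S3 for 3. Reading `b` moves to the next residue; anything else stays put. S0 is accepting.
        a   b  
>* S0   S0  S1 
   S1   S1  S2 
   S2   S2  S3 
   S3   S3  S0 
(> = start, * = accepting)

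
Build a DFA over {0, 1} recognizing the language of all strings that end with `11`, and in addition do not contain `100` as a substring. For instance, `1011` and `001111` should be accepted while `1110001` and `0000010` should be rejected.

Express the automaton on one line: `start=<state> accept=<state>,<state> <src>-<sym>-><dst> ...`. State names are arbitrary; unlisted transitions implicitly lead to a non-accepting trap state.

start=S0 accept=S3 S0-0->S0 S0-1->S1 S1-0->S2 S1-1->S3 S2-0->S4 S2-1->S1 S3-0->S2 S3-1->S3 S4-0->S4 S4-1->S5 S5-0->S4 S5-1->S6 S6-0->S4 S6-1->S6

Build one automaton per condition and run them in lockstep. One (3 states) tracks how much of the suffix `11` has currently been matched; the other (4 states) tracks partial matches of the forbidden pattern `100`. Each combined state is a pair, one component from each; accept when both components accept.
A 7-state machine:
        0   1  
>  S0   S0  S1 
   S1   S2  S3 
   S2   S4  S1 
 * S3   S2  S3 
   S4   S4  S5 
   S5   S4  S6 
   S6   S4  S6 
(> = start, * = accepting)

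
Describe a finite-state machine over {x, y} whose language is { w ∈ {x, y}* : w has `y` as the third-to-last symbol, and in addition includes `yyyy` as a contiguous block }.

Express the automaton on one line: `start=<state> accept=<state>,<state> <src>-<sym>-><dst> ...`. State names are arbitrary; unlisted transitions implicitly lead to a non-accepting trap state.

start=A accept=E,F,G,H A-x->A A-y->B B-x->A B-y->C C-x->A C-y->D D-x->A D-y->E E-x->F E-y->E F-x->G F-y->H G-x->I G-y->J H-x->K H-y->L I-x->I I-y->J J-x->K J-y->L K-x->G K-y->H L-x->F L-y->E

Handle the two conditions separately and then intersect. One (15 states) tracks the last 3 symbols read; the other (5 states) tracks whether and how much of `yyyy` has been seen. Each combined state is a pair, one component from each; accept when both components accept. Equivalent product states are then merged.
A 12-state machine:
       x  y 
>  A   A  B 
   B   A  C 
   C   A  D 
   D   A  E 
 * E   F  E 
 * F   G  H 
 * G   I  J 
 * H   K  L 
   I   I  J 
   J   K  L 
   K   G  H 
   L   F  E 
(> = start, * = accepting)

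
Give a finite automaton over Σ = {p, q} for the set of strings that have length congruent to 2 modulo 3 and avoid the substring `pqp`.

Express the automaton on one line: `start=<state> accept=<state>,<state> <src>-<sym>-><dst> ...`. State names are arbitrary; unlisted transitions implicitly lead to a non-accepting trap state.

start=s0 accept=s3,s4,s5 s0-p->s1 s0-q->s2 s1-p->s3 s1-q->s4 s2-p->s3 s2-q->s5 s3-p->s6 s3-q->s7 s4-p->s8 s4-q->s0 s5-p->s6 s5-q->s0 s6-p->s1 s6-q->s9 s7-p->s8 s7-q->s2 s8-p->s8 s8-q->s8 s9-p->s8 s9-q->s5

Handle the two conditions separately and then intersect. The first has 3 states tracking the input length modulo 3; the second has 4 states tracking partial matches of the forbidden pattern `pqp`. A product state is a pair (one from each), accepting exactly when both do. After merging equivalent states the machine shrinks.
        p   q  
>  s0   s1  s2 
   s1   s3  s4 
   s2   s3  s5 
 * s3   s6  s7 
 * s4   s8  s0 
 * s5   s6  s0 
   s6   s1  s9 
   s7   s8  s2 
   s8   s8  s8 
   s9   s8  s5 
(> = start, * = accepting)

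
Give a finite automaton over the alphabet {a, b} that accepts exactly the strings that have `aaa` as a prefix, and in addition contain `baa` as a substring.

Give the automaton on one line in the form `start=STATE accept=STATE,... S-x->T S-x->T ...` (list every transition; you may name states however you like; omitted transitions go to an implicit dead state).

start=s0 accept=s9 s0-a->s1 s0-b->s2 s1-a->s3 s1-b->s2 s2-a->s4 s2-b->s2 s3-a->s5 s3-b->s2 s4-a->s6 s4-b->s2 s5-a->s5 s5-b->s7 s6-a->s6 s6-b->s6 s7-a->s8 s7-b->s7 s8-a->s9 s8-b->s7 s9-a->s9 s9-b->s9

Handle the two conditions separately and then intersect. One (5 states) tracks whether the input so far still matches the prefix `aaa`; the other (4 states) tracks whether and how much of `baa` has been seen. Each combined state is a pair, one component from each; accept when both components accept.
10 states suffice.
        a   b  
>  s0   s1  s2 
   s1   s3  s2 
   s2   s4  s2 
   s3   s5  s2 
   s4   s6  s2 
   s5   s5  s7 
   s6   s6  s6 
   s7   s8  s7 
   s8   s9  s7 
 * s9   s9  s9 
(> = start, * = accepting)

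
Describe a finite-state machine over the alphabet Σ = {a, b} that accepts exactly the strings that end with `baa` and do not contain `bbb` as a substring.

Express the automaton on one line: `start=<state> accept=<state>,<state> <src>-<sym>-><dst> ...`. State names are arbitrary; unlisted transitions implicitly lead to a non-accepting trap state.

start=S0 accept=S4 S0-a->S0 S0-b->S1 S1-a->S2 S1-b->S3 S2-a->S4 S2-b->S1 S3-a->S2 S3-b->S5 S4-a->S0 S4-b->S1 S5-a->S5 S5-b->S5

Handle the two conditions separately and then intersect. One (4 states) tracks how much of the suffix `baa` has currently been matched; the other (4 states) tracks partial matches of the forbidden pattern `bbb`. Each combined state is a pair, one component from each; accept when both components accept. Equivalent product states are then merged.
With 6 states:
        a   b  
>  S0   S0  S1 
   S1   S2  S3 
   S2   S4  S1 
   S3   S2  S5 
 * S4   S0  S1 
   S5   S5  S5 
(> = start, * = accepting)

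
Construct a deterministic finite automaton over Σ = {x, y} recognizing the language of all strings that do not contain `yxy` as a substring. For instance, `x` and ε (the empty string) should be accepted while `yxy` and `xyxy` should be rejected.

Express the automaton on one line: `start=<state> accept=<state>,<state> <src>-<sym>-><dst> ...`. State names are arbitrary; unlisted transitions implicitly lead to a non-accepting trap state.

start=A accept=A,B,C A-x->A A-y->B B-x->C B-y->B C-x->A C-y->D D-x->D D-y->D

Track partial matches of the forbidden pattern `yxy`. State D is a dead state reached once `yxy` has occurred; every other state accepts. A means no part of `yxy` is currently matched.
A 4-state machine:
       x  y 
>* A   A  B 
 * B   C  B 
 * C   A  D 
   D   D  D 
(> = start, * = accepting)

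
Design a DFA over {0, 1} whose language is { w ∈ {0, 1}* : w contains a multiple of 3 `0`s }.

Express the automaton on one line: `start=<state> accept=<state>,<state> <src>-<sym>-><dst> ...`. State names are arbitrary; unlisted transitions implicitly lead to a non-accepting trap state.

start=A accept=A A-0->B A-1->A B-0->C B-1->B C-0->A C-1->C

The only thing that matters is how many `0`s have appeared, reduced mod 3. Use one state per residue: A for 0, …, C for 2. Reading `0` moves to the next residue; anything else stays put. A is accepting.
       0  1 
>* A   B  A 
   B   C  B 
   C   A  C 
(> = start, * = accepting)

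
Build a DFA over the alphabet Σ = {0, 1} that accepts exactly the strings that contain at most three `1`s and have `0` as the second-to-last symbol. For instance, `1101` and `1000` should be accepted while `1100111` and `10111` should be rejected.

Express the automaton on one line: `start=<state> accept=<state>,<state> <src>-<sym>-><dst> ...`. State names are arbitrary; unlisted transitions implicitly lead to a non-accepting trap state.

start=A accept=D,E,H,I,L,M,P A-0->B A-1->C B-0->D B-1->E C-0->F C-1->G D-0->D D-1->E E-0->F E-1->G F-0->H F-1->I G-0->J G-1->K H-0->H H-1->I I-0->J I-1->K J-0->L J-1->M K-0->N K-1->O L-0->L L-1->M M-0->N M-1->O N-0->P N-1->O O-0->O O-1->O P-0->P P-1->O

Handle the two conditions separately and then intersect. One (5 states) tracks the count of `1`s, saturating at 4; the other (7 states) tracks the last 2 symbols read. Each combined state is a pair, one component from each; accept when both components accept. After merging equivalent states the machine shrinks.
With 16 states:
       0  1 
>  A   B  C 
   B   D  E 
   C   F  G 
 * D   D  E 
 * E   F  G 
   F   H  I 
   G   J  K 
 * H   H  I 
 * I   J  K 
   J   L  M 
   K   N  O 
 * L   L  M 
 * M   N  O 
   N   P  O 
   O   O  O 
 * P   P  O 
(> = start, * = accepting)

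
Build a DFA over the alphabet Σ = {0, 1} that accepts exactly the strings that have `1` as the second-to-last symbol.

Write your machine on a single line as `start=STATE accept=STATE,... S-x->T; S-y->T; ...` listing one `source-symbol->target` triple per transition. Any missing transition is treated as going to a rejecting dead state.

start=q0; accept=q5,q6; q0-0->q1; q0-1->q2; q1-0->q3; q1-1->q4; q2-0->q5; q2-1->q6; q3-0->q3; q3-1->q4; q4-0->q5; q4-1->q6; q5-0->q3; q5-1->q4; q6-0->q5; q6-1->q6

Because acceptance depends on a position counted from the end, the machine has to buffer the most recent 2 symbols. Make each state the string of the last up-to-2 symbols read; on input `x` shift the window left and append `x`. Accept when the buffered window has length 2 and begins with `1`.
        0   1  
>  q0   q1  q2 
   q1   q3  q4 
   q2   q5  q6 
   q3   q3  q4 
   q4   q5  q6 
 * q5   q3  q4 
 * q6   q5  q6 
(> = start, * = accepting)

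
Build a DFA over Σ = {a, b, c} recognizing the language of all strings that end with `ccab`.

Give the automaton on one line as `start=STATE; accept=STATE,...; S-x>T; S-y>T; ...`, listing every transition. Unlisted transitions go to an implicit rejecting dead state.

Remember how much of `ccab` the current input suffix matches. State q0 means no match yet; q1 means the last symbol is `c`; q2 means the last 2 symbols are `cc`; q3 means the last 3 symbols are `cca`; q4 means the last 4 symbols are `ccab`. Only q4 accepts. On a mismatch, fall back to the longest proper suffix that is still a prefix of `ccab`.
        a   b   c  
>  q0   q0  q0  q1 
   q1   q0  q0  q2 
   q2   q3  q0  q2 
   q3   q0  q4  q1 
 * q4   q0  q0  q1 
(> = start, * = accepting)

start=q0; accept=q4; q0-a>q0; q0-b>q0; q0-c>q1; q1-a>q0; q1-b>q0; q1-c>q2; q2-a>q3; q2-b>q0; q2-c>q2; q3-a>q0; q3-b>q4; q3-c>q1; q4-a>q0; q4-b>q0; q4-c>q1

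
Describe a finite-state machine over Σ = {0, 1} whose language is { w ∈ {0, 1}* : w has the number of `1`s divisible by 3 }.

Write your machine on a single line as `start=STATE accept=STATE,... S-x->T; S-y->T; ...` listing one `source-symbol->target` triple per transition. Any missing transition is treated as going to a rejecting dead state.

Keep the running count of `1`s modulo 3: each `1` advances along the cycle A → B → C → A while other symbols loop. Accept at A.
A 3-state machine:
       0  1 
>* A   A  B 
   B   B  C 
   C   C  A 
(> = start, * = accepting)

start=A; accept=A; A-0->A; A-1->B; B-0->B; B-1->C; C-0->C; C-1->A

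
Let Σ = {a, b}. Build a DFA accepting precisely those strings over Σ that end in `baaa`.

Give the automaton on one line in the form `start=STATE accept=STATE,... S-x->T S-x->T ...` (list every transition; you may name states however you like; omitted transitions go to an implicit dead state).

start=s0 accept=s4 s0-a->s0 s0-b->s1 s1-a->s2 s1-b->s1 s2-a->s3 s2-b->s1 s3-a->s4 s3-b->s1 s4-a->s0 s4-b->s1

Let each state record the length of the longest suffix of the input read so far that is also a prefix of `baaa`. s1 means the last symbol is `b`; s2 means the last 2 symbols are `ba`; s3 means the last 3 symbols are `baa`; s4 means the last 4 symbols are `baaa`. Accept only at s4, where the string currently ends in `baaa`.
        a   b  
>  s0   s0  s1 
   s1   s2  s1 
   s2   s3  s1 
   s3   s4  s1 
 * s4   s0  s1 
(> = start, * = accepting)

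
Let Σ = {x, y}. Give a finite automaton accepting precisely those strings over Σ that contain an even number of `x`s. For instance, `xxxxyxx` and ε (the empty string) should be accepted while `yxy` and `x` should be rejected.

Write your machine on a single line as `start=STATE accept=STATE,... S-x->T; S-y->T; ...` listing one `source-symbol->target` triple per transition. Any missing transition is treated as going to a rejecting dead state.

The only thing that matters is how many `x`s have appeared, reduced mod 2. Use one state per residue: S0 for 0, …, S1 for 1. Reading `x` moves to the next residue; anything else stays put. S0 is accepting.
2 states suffice.
        x   y  
>* S0   S1  S0 
   S1   S0  S1 
(> = start, * = accepting)

start=S0; accept=S0; S0-x->S1; S0-y->S0; S1-x->S0; S1-y->S1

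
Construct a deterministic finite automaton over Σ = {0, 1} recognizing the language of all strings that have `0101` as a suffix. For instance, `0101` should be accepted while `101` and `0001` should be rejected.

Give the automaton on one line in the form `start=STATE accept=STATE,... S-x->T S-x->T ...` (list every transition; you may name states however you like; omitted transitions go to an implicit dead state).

start=A accept=E A-0->B A-1->A B-0->B B-1->C C-0->D C-1->A D-0->B D-1->E E-0->D E-1->A

Remember how much of `0101` the current input suffix matches. State A means no match yet; B means the last symbol is `0`; C means the last 2 symbols are `01`; D means the last 3 symbols are `010`; E means the last 4 symbols are `0101`. Only E accepts. On a mismatch, fall back to the longest proper suffix that is still a prefix of `0101`.
With 5 states:
       0  1 
>  A   B  A 
   B   B  C 
   C   D  A 
   D   B  E 
 * E   D  A 
(> = start, * = accepting)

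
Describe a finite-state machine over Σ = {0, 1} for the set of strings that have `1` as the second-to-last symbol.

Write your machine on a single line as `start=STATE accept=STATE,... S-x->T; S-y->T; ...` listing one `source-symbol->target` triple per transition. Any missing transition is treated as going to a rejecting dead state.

start=q0; accept=q5,q6; q0-0->q1; q0-1->q2; q1-0->q3; q1-1->q4; q2-0->q5; q2-1->q6; q3-0->q3; q3-1->q4; q4-0->q5; q4-1->q6; q5-0->q3; q5-1->q4; q6-0->q5; q6-1->q6

A DFA must remember the last 2 symbols (since which symbol is second-to-last isn't known until the input ends). Use one state per possible window of the last ≤2 symbols; accept from those whose window starts with `1`.
With 7 states:
        0   1  
>  q0   q1  q2 
   q1   q3  q4 
   q2   q5  q6 
   q3   q3  q4 
   q4   q5  q6 
 * q5   q3  q4 
 * q6   q5  q6 
(> = start, * = accepting)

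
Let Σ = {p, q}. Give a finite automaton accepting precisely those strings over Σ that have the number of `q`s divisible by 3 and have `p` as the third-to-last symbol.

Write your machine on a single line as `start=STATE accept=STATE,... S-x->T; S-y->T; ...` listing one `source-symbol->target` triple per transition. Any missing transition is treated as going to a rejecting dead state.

start=s0; accept=s6,s9,s12,s13; s0-p->s1; s0-q->s2; s1-p->s3; s1-q->s2; s2-p->s4; s2-q->s5; s3-p->s6; s3-q->s2; s4-p->s4; s4-q->s7; s5-p->s8; s5-q->s0; s6-p->s6; s6-q->s2; s7-p->s8; s7-q->s9; s8-p->s10; s8-q->s11; s9-p->s1; s9-q->s2; s10-p->s10; s10-q->s12; s11-p->s13; s11-q->s2; s12-p->s13; s12-q->s2; s13-p->s3; s13-q->s2

Build one automaton per condition and run them in lockstep. One (3 states) tracks the count of `q`s modulo 3; the other (15 states) tracks the last 3 symbols read. Each combined state is a pair, one component from each; accept when both components accept. Equivalent product states are then merged.
With 14 states:
          p    q  
>  s0     s1   s2 
   s1     s3   s2 
   s2     s4   s5 
   s3     s6   s2 
   s4     s4   s7 
   s5     s8   s0 
 * s6     s6   s2 
   s7     s8   s9 
   s8    s10  s11 
 * s9     s1   s2 
   s10   s10  s12 
   s11   s13   s2 
 * s12   s13   s2 
 * s13    s3   s2 
(> = start, * = accepting)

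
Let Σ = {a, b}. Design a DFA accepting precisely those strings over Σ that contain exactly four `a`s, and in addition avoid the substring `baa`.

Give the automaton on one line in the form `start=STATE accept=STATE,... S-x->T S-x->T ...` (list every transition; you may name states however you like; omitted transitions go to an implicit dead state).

start=q0 accept=q10,q15,q16 q0-a->q1 q0-b->q2 q1-a->q3 q1-b->q4 q2-a->q5 q2-b->q2 q3-a->q6 q3-b->q7 q4-a->q8 q4-b->q4 q5-a->q9 q5-b->q4 q6-a->q10 q6-b->q11 q7-a->q12 q7-b->q7 q8-a->q13 q8-b->q7 q9-a->q13 q9-b->q9 q10-a->q14 q10-b->q15 q11-a->q16 q11-b->q11 q12-a->q17 q12-b->q11 q13-a->q17 q13-b->q13 q14-a->q14 q14-b->q18 q15-a->q19 q15-b->q15 q16-a->q20 q16-b->q15 q17-a->q20 q17-b->q17 q18-a->q19 q18-b->q18 q19-a->q20 q19-b->q18 q20-a->q20 q20-b->q20

Run two small machines in parallel and take their product. One (6 states) tracks the count of `a`s, saturating at 5; the other (4 states) tracks partial matches of the forbidden pattern `baa`. Each combined state is a pair, one component from each; accept when both components accept.
A 21-state machine:
          a    b  
>  q0     q1   q2 
   q1     q3   q4 
   q2     q5   q2 
   q3     q6   q7 
   q4     q8   q4 
   q5     q9   q4 
   q6    q10  q11 
   q7    q12   q7 
   q8    q13   q7 
   q9    q13   q9 
 * q10   q14  q15 
   q11   q16  q11 
   q12   q17  q11 
   q13   q17  q13 
   q14   q14  q18 
 * q15   q19  q15 
 * q16   q20  q15 
   q17   q20  q17 
   q18   q19  q18 
   q19   q20  q18 
   q20   q20  q20 
(> = start, * = accepting)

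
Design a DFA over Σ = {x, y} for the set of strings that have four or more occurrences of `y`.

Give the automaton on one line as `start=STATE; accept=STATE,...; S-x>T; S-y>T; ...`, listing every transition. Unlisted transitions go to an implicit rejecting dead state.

Only the number of `y`s matters, and only up to 5. Make a chain A → B → C → D → E → F advanced by each `y` (with F absorbing); every other symbol self-loops. The accepting set is {E, F}.
       x  y 
>  A   A  B 
   B   B  C 
   C   C  D 
   D   D  E 
 * E   E  F 
 * F   F  F 
(> = start, * = accepting)

start=A; accept=E,F; A-x>A; A-y>B; B-x>B; B-y>C; C-x>C; C-y>D; D-x>D; D-y>E; E-x>E; E-y>F; F-x>F; F-y>F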